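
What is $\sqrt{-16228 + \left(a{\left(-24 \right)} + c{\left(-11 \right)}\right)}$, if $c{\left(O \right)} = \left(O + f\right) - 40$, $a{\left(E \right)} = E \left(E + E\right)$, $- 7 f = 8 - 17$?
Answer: $\frac{2 i \sqrt{185290}}{7} \approx 122.99 i$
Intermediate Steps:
$f = \frac{9}{7}$ ($f = - \frac{8 - 17}{7} = \left(- \frac{1}{7}\right) \left(-9\right) = \frac{9}{7} \approx 1.2857$)
$a{\left(E \right)} = 2 E^{2}$ ($a{\left(E \right)} = E 2 E = 2 E^{2}$)
$c{\left(O \right)} = - \frac{271}{7} + O$ ($c{\left(O \right)} = \left(O + \frac{9}{7}\right) - 40 = \left(\frac{9}{7} + O\right) - 40 = - \frac{271}{7} + O$)
$\sqrt{-16228 + \left(a{\left(-24 \right)} + c{\left(-11 \right)}\right)} = \sqrt{-16228 + \left(2 \left(-24\right)^{2} - \frac{348}{7}\right)} = \sqrt{-16228 + \left(2 \cdot 576 - \frac{348}{7}\right)} = \sqrt{-16228 + \left(1152 - \frac{348}{7}\right)} = \sqrt{-16228 + \frac{7716}{7}} = \sqrt{- \frac{105880}{7}} = \frac{2 i \sqrt{185290}}{7}$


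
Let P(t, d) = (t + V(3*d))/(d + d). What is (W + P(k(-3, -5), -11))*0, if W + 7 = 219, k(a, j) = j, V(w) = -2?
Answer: 0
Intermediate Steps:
P(t, d) = (-2 + t)/(2*d) (P(t, d) = (t - 2)/(d + d) = (-2 + t)/((2*d)) = (-2 + t)*(1/(2*d)) = (-2 + t)/(2*d))
W = 212 (W = -7 + 219 = 212)
(W + P(k(-3, -5), -11))*0 = (212 + (½)*(-2 - 5)/(-11))*0 = (212 + (½)*(-1/11)*(-7))*0 = (212 + 7/22)*0 = (4671/22)*0 = 0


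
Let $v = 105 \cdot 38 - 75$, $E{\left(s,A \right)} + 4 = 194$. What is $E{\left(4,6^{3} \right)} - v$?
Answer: $-3725$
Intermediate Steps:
$E{\left(s,A \right)} = 190$ ($E{\left(s,A \right)} = -4 + 194 = 190$)
$v = 3915$ ($v = 3990 - 75 = 3915$)
$E{\left(4,6^{3} \right)} - v = 190 - 3915 = -3725$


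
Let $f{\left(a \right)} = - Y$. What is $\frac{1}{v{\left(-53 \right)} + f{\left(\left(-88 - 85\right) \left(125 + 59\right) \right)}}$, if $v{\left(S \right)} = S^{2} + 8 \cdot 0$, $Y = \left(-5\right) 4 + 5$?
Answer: $\frac{1}{2824} \approx 0.00035411$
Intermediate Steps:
$Y = -15$ ($Y = -20 + 5 = -15$)
$f{\left(a \right)} = 15$ ($f{\left(a \right)} = \left(-1\right) \left(-15\right) = 15$)
$v{\left(S \right)} = S^{2}$ ($v{\left(S \right)} = S^{2} + 0 = S^{2}$)
$\frac{1}{v{\left(-53 \right)} + f{\left(\left(-88 - 85\right) \left(125 + 59\right) \right)}} = \frac{1}{\left(-53\right)^{2} + 15} = \frac{1}{2809 + 15} = \frac{1}{2824}$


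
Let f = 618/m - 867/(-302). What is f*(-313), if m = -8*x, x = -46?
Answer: -39570399/27784 ≈ -1424.2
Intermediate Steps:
m = 368 (m = -8*(-46) = 368)
f = 126423/27784 (f = 618/368 - 867/(-302) = 618*(1/368) - 867*(-1/302) = 309/184 + 867/302 = 126423/27784 ≈ 4.5502)
f*(-313) = (126423/27784)*(-313) = -39570399/27784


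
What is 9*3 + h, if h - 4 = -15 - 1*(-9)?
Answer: 25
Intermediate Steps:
h = -2 (h = 4 + (-15 - 1*(-9)) = 4 + (-15 + 9) = 4 - 6 = -2)
9*3 + h = 9*3 - 2 = 27 - 2 = 25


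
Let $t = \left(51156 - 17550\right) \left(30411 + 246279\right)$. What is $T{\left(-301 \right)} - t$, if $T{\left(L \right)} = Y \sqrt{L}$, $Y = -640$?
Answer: $-9298444140 - 640 i \sqrt{301} \approx -9.2984 \cdot 10^{9} - 11104.0 i$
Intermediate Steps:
$t = 9298444140$ ($t = 33606 \cdot 276690 = 9298444140$)
$T{\left(L \right)} = - 640 \sqrt{L}$
$T{\left(-301 \right)} - t = - 640 \sqrt{-301} - 9298444140 = - 640 i \sqrt{301} - 9298444140 = -9298444140 - 640 i \sqrt{301}$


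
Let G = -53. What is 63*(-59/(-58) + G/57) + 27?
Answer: 35823/1102 ≈ 32.507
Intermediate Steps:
63*(-59/(-58) + G/57) + 27 = 63*(-59/(-58) - 53/57) + 27 = 63*(-59*(-1/58) - 53*1/57) + 27 = 63*(59/58 - 53/57) + 27 = 63*(289/3306) + 27 = 6069/1102 + 27 = 35823/1102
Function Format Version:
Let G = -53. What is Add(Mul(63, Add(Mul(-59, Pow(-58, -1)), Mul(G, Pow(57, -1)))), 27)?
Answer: Rational(35823, 1102) ≈ 32.507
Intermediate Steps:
Add(Mul(63, Add(Mul(-59, Pow(-58, -1)), Mul(G, Pow(57, -1)))), 27) = Add(Mul(63, Add(Mul(-59, Pow(-58, -1)), Mul(-53, Pow(57, -1)))), 27) = Add(Mul(63, Add(Mul(-59, Rational(-1, 58)), Mul(-53, Rational(1, 57)))), 27) = Add(Mul(63, Add(Rational(59, 58), Rational(-53, 57))), 27) = Add(Mul(63, Rational(289, 3306)), 27) = Add(Rational(6069, 1102), 27) = Rational(35823, 1102)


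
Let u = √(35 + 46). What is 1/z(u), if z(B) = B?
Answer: ⅑ ≈ 0.11111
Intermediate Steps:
u = 9 (u = √81 = 9)
1/z(u) = 1/9 = ⅑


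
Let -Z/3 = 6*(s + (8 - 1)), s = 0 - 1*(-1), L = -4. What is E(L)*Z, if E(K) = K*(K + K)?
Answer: -4608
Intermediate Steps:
E(K) = 2*K**2 (E(K) = K*(2*K) = 2*K**2)
s = 1 (s = 0 + 1 = 1)
Z = -144 (Z = -18*(1 + (8 - 1)) = -18*(1 + 7) = -18*8 = -3*48 = -144)
E(L)*Z = (2*(-4)**2)*(-144) = (2*16)*(-144) = 32*(-144) = -4608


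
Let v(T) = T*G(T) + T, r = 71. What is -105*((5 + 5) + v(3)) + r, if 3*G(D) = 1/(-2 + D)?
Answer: -1399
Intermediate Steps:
G(D) = 1/(3*(-2 + D))
v(T) = T + T/(3*(-2 + T)) (v(T) = T*(1/(3*(-2 + T))) + T = T/(3*(-2 + T)) + T = T + T/(3*(-2 + T)))
-105*((5 + 5) + v(3)) + r = -105*((5 + 5) + (⅓)*3*(-5 + 3*3)/(-2 + 3)) + 71 = -105*(10 + (⅓)*3*(-5 + 9)/1) + 71 = -105*(10 + (⅓)*3*1*4) + 71 = -105*(10 + 4) + 71 = -105*14 + 71 = -1470 + 71 = -1399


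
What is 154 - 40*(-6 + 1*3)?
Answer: 274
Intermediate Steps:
154 - 40*(-6 + 1*3) = 154 - 40*(-6 + 3) = 154 - 40*(-3) = 154 + 120 = 274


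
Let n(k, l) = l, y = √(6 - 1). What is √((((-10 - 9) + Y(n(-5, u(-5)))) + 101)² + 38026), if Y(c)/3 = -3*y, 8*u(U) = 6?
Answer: √(45155 - 1476*√5) ≈ 204.58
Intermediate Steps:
u(U) = ¾ (u(U) = (⅛)*6 = ¾)
y = √5 ≈ 2.2361
Y(c) = -9*√5 (Y(c) = 3*(-3*√5) = -9*√5)
√((((-10 - 9) + Y(n(-5, u(-5)))) + 101)² + 38026) = √((((-10 - 9) - 9*√5) + 101)² + 38026) = √(((-19 - 9*√5) + 101)² + 38026) = √((82 - 9*√5)² + 38026) = √(38026 + (82 - 9*√5)²)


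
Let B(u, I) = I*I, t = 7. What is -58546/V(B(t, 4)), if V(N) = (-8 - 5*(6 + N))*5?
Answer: 29273/295 ≈ 99.230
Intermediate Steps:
B(u, I) = I**2
V(N) = -190 - 25*N (V(N) = (-8 + (-30 - 5*N))*5 = (-38 - 5*N)*5 = -190 - 25*N)
-58546/V(B(t, 4)) = -58546/(-190 - 25*4**2) = -58546/(-190 - 25*16) = -58546/(-190 - 400) = -58546/(-590) = -58546*(-1/590) = 29273/295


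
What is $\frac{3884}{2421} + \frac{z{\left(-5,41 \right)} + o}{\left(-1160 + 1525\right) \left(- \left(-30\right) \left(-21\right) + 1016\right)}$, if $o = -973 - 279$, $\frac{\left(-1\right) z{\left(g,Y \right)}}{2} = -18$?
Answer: $\frac{272136412}{170547345} \approx 1.5957$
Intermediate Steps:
$z{\left(g,Y \right)} = 36$ ($z{\left(g,Y \right)} = \left(-2\right) \left(-18\right) = 36$)
$o = -1252$
$\frac{3884}{2421} + \frac{z{\left(-5,41 \right)} + o}{\left(-1160 + 1525\right) \left(- \left(-30\right) \left(-21\right) + 1016\right)} = \frac{3884}{2421} + \frac{36 - 1252}{\left(-1160 + 1525\right) \left(- \left(-30\right) \left(-21\right) + 1016\right)} = 3884 \cdot \frac{1}{2421} - \frac{1216}{365 \left(\left(-1\right) 630 + 1016\right)} = \frac{3884}{2421} - \frac{1216}{365 \left(-630 + 1016\right)} = \frac{3884}{2421} - \frac{1216}{365 \cdot 386} = \frac{3884}{2421} - \frac{1216}{140890} = \frac{3884}{2421} - \frac{608}{70445} = \frac{272136412}{170547345}$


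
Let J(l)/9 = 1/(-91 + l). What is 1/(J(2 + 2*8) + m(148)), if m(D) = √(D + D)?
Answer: 657/1577303 + 10658*√74/1577303 ≈ 0.058543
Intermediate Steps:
J(l) = 9/(-91 + l)
m(D) = √2*√D (m(D) = √(2*D) = √2*√D)
1/(J(2 + 2*8) + m(148)) = 1/(9/(-91 + (2 + 2*8)) + √2*√148) = 1/(9/(-91 + (2 + 16)) + √2*(2*√37)) = 1/(9/(-91 + 18) + 2*√74) = 1/(9/(-73) + 2*√74) = 1/(9*(-1/73) + 2*√74) = 1/(-9/73 + 2*√74)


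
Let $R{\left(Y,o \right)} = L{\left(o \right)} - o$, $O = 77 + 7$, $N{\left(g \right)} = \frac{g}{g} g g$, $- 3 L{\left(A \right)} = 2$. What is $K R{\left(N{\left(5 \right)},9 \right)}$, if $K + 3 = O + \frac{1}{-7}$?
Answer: $- \frac{16414}{21} \approx -781.62$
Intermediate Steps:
$L{\left(A \right)} = - \frac{2}{3}$ ($L{\left(A \right)} = \left(- \frac{1}{3}\right) 2 = - \frac{2}{3}$)
$N{\left(g \right)} = g^{2}$ ($N{\left(g \right)} = 1 g g = g g = g^{2}$)
$O = 84$
$R{\left(Y,o \right)} = - \frac{2}{3} - o$
$K = \frac{566}{7}$ ($K = -3 + \left(84 + \frac{1}{-7}\right) = -3 + \left(84 - \frac{1}{7}\right) = -3 + \frac{587}{7} = \frac{566}{7} \approx 80.857$)
$K R{\left(N{\left(5 \right)},9 \right)} = \frac{566 \left(- \frac{2}{3} - 9\right)}{7} = \frac{566}{7} \left(- \frac{29}{3}\right) = - \frac{16414}{21}$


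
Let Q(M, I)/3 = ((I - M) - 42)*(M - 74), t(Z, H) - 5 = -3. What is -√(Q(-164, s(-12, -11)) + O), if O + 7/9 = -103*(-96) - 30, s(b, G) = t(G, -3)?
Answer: -I*√708109/3 ≈ -280.5*I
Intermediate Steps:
t(Z, H) = 2 (t(Z, H) = 5 - 3 = 2)
s(b, G) = 2
O = 88715/9 (O = -7/9 + (-103*(-96) - 30) = -7/9 + (9888 - 30) = -7/9 + 9858 = 88715/9 ≈ 9857.2)
Q(M, I) = 3*(-74 + M)*(-42 + I - M) (Q(M, I) = 3*(((I - M) - 42)*(M - 74)) = 3*((-42 + I - M)*(-74 + M)) = 3*((-74 + M)*(-42 + I - M)) = 3*(-74 + M)*(-42 + I - M))
-√(Q(-164, s(-12, -11)) + O) = -√((9324 - 222*2 - 3*(-164)² + 96*(-164) + 3*2*(-164)) + 88715/9) = -√((9324 - 444 - 3*26896 - 15744 - 984) + 88715/9) = -√((9324 - 444 - 80688 - 15744 - 984) + 88715/9) = -√(-88536 + 88715/9) = -√(-708109/9) = -I*√708109/3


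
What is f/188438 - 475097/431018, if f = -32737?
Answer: -3701305884/2900720353 ≈ -1.2760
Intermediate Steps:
f/188438 - 475097/431018 = -32737/188438 - 475097/431018 = -32737*1/188438 - 475097*1/431018 = -32737/188438 - 67871/61574 = -3701305884/2900720353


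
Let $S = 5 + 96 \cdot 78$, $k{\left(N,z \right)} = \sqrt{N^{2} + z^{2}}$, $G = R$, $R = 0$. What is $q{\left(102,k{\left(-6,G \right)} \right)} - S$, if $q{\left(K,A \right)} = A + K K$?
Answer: $2917$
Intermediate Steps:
$G = 0$
$q{\left(K,A \right)} = A + K^{2}$
$S = 7493$ ($S = 5 + 7488 = 7493$)
$q{\left(102,k{\left(-6,G \right)} \right)} - S = \left(\sqrt{\left(-6\right)^{2} + 0^{2}} + 102^{2}\right) - 7493 = \left(\sqrt{36 + 0} + 10404\right) - 7493 = \left(\sqrt{36} + 10404\right) - 7493 = \left(6 + 10404\right) - 7493 = 10410 - 7493 = 2917$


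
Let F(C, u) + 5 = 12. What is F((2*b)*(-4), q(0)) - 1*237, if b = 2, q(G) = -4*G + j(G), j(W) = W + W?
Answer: -230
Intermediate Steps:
j(W) = 2*W
q(G) = -2*G (q(G) = -4*G + 2*G = -2*G)
F(C, u) = 7 (F(C, u) = -5 + 12 = 7)
F((2*b)*(-4), q(0)) - 1*237 = 7 - 1*237 = 7 - 237 = -230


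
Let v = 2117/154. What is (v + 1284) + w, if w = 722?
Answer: 311041/154 ≈ 2019.7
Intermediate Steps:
v = 2117/154 (v = 2117*(1/154) = 2117/154 ≈ 13.747)
(v + 1284) + w = (2117/154 + 1284) + 722 = 199853/154 + 722 = 311041/154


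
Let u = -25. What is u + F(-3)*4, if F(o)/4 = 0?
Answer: -25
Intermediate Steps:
F(o) = 0 (F(o) = 4*0 = 0)
u + F(-3)*4 = -25 + 0*4 = -25 + 0 = -25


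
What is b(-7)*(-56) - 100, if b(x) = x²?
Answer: -2844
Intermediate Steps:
b(-7)*(-56) - 100 = (-7)²*(-56) - 100 = 49*(-56) - 100 = -2744 - 100 = -2844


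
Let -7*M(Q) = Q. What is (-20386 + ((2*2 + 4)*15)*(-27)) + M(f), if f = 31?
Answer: -165413/7 ≈ -23630.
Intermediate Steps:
M(Q) = -Q/7
(-20386 + ((2*2 + 4)*15)*(-27)) + M(f) = (-20386 + ((2*2 + 4)*15)*(-27)) - ⅐*31 = (-20386 + ((4 + 4)*15)*(-27)) - 31/7 = (-20386 + (8*15)*(-27)) - 31/7 = (-20386 + 120*(-27)) - 31/7 = (-20386 - 3240) - 31/7 = -23626 - 31/7 = -165413/7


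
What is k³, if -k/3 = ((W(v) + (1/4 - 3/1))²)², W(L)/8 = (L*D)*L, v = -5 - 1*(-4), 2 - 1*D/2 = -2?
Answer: -1262864562323069626178466796875/16777216 ≈ -7.5273e+22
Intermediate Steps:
D = 8 (D = 4 - 2*(-2) = 4 + 4 = 8)
v = -1 (v = -5 + 4 = -1)
W(L) = 64*L² (W(L) = 8*((L*8)*L) = 8*((8*L)*L) = 8*(8*L²) = 64*L²)
k = -10809001875/256 (k = -3*(64*(-1)² + (1/4 - 3/1))⁴ = -3*(64*1 + (1*(¼) - 3*1))⁴ = -3*(64 + (¼ - 3))⁴ = -3*(64 - 11/4)⁴ = -3*((245/4)²)² = -3*(60025/16)² = -3*3603000625/256 = -10809001875/256 ≈ -4.2223e+7)
k³ = (-10809001875/256)³ = -1262864562323069626178466796875/16777216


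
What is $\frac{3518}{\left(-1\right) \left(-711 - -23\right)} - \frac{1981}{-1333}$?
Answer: $\frac{70377}{10664} \approx 6.5995$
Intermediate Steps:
$\frac{3518}{\left(-1\right) \left(-711 - -23\right)} - \frac{1981}{-1333} = \frac{3518}{\left(-1\right) \left(-711 + 23\right)} - - \frac{1981}{1333} = \frac{3518}{\left(-1\right) \left(-688\right)} + \frac{1981}{1333} = \frac{3518}{688} + \frac{1981}{1333} = 3518 \cdot \frac{1}{688} + \frac{1981}{1333} = \frac{1759}{344} + \frac{1981}{1333} = \frac{70377}{10664}$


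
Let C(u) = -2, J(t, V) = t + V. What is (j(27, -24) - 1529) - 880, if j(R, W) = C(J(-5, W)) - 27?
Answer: -2438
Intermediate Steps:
J(t, V) = V + t
j(R, W) = -29 (j(R, W) = -2 - 27 = -29)
(j(27, -24) - 1529) - 880 = (-29 - 1529) - 880 = -1558 - 880 = -2438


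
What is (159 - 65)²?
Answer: 8836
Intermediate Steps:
(159 - 65)² = 94² = 8836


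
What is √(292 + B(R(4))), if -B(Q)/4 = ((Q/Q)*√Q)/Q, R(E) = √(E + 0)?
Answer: √(292 - 2*√2) ≈ 17.005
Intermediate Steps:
R(E) = √E
B(Q) = -4/√Q (B(Q) = -4*(Q/Q)*√Q/Q = -4*1*√Q/Q = -4*√Q/Q = -4/√Q)
√(292 + B(R(4))) = √(292 - 4*√2/2) = √(292 - 2*√2)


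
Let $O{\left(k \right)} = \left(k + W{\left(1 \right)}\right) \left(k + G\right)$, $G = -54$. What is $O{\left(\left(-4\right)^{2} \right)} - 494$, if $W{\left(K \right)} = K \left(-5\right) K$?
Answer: $-912$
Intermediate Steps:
$W{\left(K \right)} = - 5 K^{2}$ ($W{\left(K \right)} = - 5 K K = - 5 K^{2}$)
$O{\left(k \right)} = \left(-54 + k\right) \left(-5 + k\right)$ ($O{\left(k \right)} = \left(k - 5 \cdot 1^{2}\right) \left(k - 54\right) = \left(k - 5\right) \left(-54 + k\right) = \left(-5 + k\right) \left(-54 + k\right) = \left(-54 + k\right) \left(-5 + k\right)$)
$O{\left(\left(-4\right)^{2} \right)} - 494 = \left(270 + \left(\left(-4\right)^{2}\right)^{2} - 59 \left(-4\right)^{2}\right) - 494 = \left(270 + 16^{2} - 944\right) - 494 = \left(270 + 256 - 944\right) - 494 = -418 - 494 = -912$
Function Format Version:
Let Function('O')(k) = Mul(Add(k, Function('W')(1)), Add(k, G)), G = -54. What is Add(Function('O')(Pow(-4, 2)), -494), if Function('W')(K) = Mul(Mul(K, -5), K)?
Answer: -912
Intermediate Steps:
Function('W')(K) = Mul(-5, Pow(K, 2)) (Function('W')(K) = Mul(Mul(-5, K), K) = Mul(-5, Pow(K, 2)))
Function('O')(k) = Mul(Add(-54, k), Add(-5, k)) (Function('O')(k) = Mul(Add(k, Mul(-5, Pow(1, 2))), Add(k, -54)) = Mul(Add(k, Mul(-5, 1)), Add(-54, k)) = Mul(Add(k, -5), Add(-54, k)) = Mul(Add(-5, k), Add(-54, k)) = Mul(Add(-54, k), Add(-5, k)))
Add(Function('O')(Pow(-4, 2)), -494) = Add(Add(270, Pow(Pow(-4, 2), 2), Mul(-59, Pow(-4, 2))), -494) = Add(Add(270, Pow(16, 2), Mul(-59, 16)), -494) = Add(Add(270, 256, -944), -494) = Add(-418, -494) = -912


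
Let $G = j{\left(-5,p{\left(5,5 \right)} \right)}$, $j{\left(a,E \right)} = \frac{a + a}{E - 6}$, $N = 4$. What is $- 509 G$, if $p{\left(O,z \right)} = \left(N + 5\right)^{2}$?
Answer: $\frac{1018}{15} \approx 67.867$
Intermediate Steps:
$p{\left(O,z \right)} = 81$ ($p{\left(O,z \right)} = \left(4 + 5\right)^{2} = 9^{2} = 81$)
$j{\left(a,E \right)} = \frac{2 a}{-6 + E}$
$G = - \frac{2}{15}$ ($G = 2 \left(-5\right) \frac{1}{-6 + 81} = 2 \left(-5\right) \frac{1}{75} = - \frac{2}{15} \approx -0.13333$)
$- 509 G = \left(-509\right) \left(- \frac{2}{15}\right) = \frac{1018}{15}$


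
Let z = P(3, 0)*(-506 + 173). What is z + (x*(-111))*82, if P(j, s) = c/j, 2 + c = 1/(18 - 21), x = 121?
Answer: -1101083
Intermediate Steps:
c = -7/3 (c = -2 + 1/(18 - 21) = -2 + 1/(-3) = -2 - 1/3 = -7/3 ≈ -2.3333)
P(j, s) = -7/(3*j)
z = 259 (z = (-7/3/3)*(-506 + 173) = -7/3*1/3*(-333) = -7/9*(-333) = 259)
z + (x*(-111))*82 = 259 + (121*(-111))*82 = 259 - 13431*82 = 259 - 1101342 = -1101083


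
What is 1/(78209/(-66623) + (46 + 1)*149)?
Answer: 66623/466482660 ≈ 0.00014282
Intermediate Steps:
1/(78209/(-66623) + (46 + 1)*149) = 1/(78209*(-1/66623) + 47*149) = 1/(-78209/66623 + 7003) = 1/(466482660/66623) = 66623/466482660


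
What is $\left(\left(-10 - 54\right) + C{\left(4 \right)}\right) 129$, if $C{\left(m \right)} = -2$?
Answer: $-8514$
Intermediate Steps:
$\left(\left(-10 - 54\right) + C{\left(4 \right)}\right) 129 = \left(\left(-10 - 54\right) - 2\right) 129 = \left(-64 - 2\right) 129 = \left(-66\right) 129 = -8514$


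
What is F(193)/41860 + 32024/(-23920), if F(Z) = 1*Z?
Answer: -55849/41860 ≈ -1.3342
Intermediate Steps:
F(Z) = Z
F(193)/41860 + 32024/(-23920) = 193/41860 + 32024/(-23920) = 193*(1/41860) + 32024*(-1/23920) = 193/41860 - 4003/2990 = -55849/41860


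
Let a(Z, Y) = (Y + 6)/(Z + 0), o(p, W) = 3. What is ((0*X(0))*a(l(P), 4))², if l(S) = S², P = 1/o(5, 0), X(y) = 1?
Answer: 0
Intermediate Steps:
P = ⅓ (P = 1/3 = ⅓ ≈ 0.33333)
a(Z, Y) = (6 + Y)/Z
((0*X(0))*a(l(P), 4))² = ((0*1)*((6 + 4)/((⅓)²)))² = (0*(10/(⅑)))² = (0*(9*10))² = (0*90)² = 0² = 0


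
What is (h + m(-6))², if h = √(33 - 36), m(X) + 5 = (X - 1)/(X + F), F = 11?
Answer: 949/25 - 64*I*√3/5 ≈ 37.96 - 22.17*I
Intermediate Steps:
m(X) = -5 + (-1 + X)/(11 + X) (m(X) = -5 + (X - 1)/(X + 11) = -5 + (-1 + X)/(11 + X))
h = I*√3 (h = √(-3) = I*√3 ≈ 1.732*I)
(h + m(-6))² = (I*√3 + 4*(-14 - 1*(-6))/(11 - 6))² = (I*√3 + 4*(-14 + 6)/5)² = (I*√3 + 4*(⅕)*(-8))² = (I*√3 - 32/5)² = (-32/5 + I*√3)²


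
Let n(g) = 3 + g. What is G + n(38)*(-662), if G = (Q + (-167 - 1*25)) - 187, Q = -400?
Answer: -27921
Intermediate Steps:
G = -779 (G = (-400 + (-167 - 1*25)) - 187 = (-400 + (-167 - 25)) - 187 = (-400 - 192) - 187 = -592 - 187 = -779)
G + n(38)*(-662) = -779 + (3 + 38)*(-662) = -779 + 41*(-662) = -779 - 27142 = -27921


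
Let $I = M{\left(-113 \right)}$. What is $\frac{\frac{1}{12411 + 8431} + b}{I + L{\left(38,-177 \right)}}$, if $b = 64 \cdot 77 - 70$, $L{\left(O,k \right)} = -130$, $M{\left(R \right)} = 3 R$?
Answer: $- \frac{101250437}{9774898} \approx -10.358$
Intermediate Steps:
$b = 4858$ ($b = 4928 - 70 = 4858$)
$I = -339$ ($I = 3 \left(-113\right) = -339$)
$\frac{\frac{1}{12411 + 8431} + b}{I + L{\left(38,-177 \right)}} = \frac{\frac{1}{12411 + 8431} + 4858}{-339 - 130} = \frac{\frac{1}{20842} + 4858}{-469} = \left(\frac{1}{20842} + 4858\right) \left(- \frac{1}{469}\right) = \frac{101250437}{20842} \left(- \frac{1}{469}\right) = - \frac{101250437}{9774898}$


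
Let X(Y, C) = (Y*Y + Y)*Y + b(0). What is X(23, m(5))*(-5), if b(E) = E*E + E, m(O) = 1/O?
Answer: -63480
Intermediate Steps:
b(E) = E + E**2 (b(E) = E**2 + E = E + E**2)
X(Y, C) = Y*(Y + Y**2) (X(Y, C) = (Y*Y + Y)*Y + 0*(1 + 0) = (Y**2 + Y)*Y + 0*1 = (Y + Y**2)*Y + 0 = Y*(Y + Y**2) + 0 = Y*(Y + Y**2))
X(23, m(5))*(-5) = (23**2*(1 + 23))*(-5) = (529*24)*(-5) = 12696*(-5) = -63480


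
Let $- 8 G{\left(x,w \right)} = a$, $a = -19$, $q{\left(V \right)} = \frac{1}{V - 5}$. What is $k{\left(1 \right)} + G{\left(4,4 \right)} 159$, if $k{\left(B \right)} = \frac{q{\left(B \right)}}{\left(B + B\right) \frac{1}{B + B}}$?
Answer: $\frac{3019}{8} \approx 377.38$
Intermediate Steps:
$q{\left(V \right)} = \frac{1}{-5 + V}$
$G{\left(x,w \right)} = \frac{19}{8}$ ($G{\left(x,w \right)} = \left(- \frac{1}{8}\right) \left(-19\right) = \frac{19}{8}$)
$k{\left(B \right)} = \frac{1}{-5 + B}$ ($k{\left(B \right)} = \frac{1}{\left(-5 + B\right) \frac{B + B}{B + B}} = \frac{1}{\left(-5 + B\right) \frac{2 B}{2 B}} = \frac{1}{\left(-5 + B\right) 2 B \frac{1}{2 B}} = \frac{1}{\left(-5 + B\right) 1} = \frac{1}{-5 + B} 1 = \frac{1}{-5 + B}$)
$k{\left(1 \right)} + G{\left(4,4 \right)} 159 = \frac{1}{-5 + 1} + \frac{19}{8} \cdot 159 = \frac{1}{-4} + \frac{3021}{8} = - \frac{1}{4} + \frac{3021}{8} = \frac{3019}{8}$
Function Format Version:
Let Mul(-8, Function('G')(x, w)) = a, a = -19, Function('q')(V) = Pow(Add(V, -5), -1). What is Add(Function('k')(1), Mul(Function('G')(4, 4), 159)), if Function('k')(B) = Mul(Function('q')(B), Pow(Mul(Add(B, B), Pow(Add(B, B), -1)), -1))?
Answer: Rational(3019, 8) ≈ 377.38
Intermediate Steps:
Function('q')(V) = Pow(Add(-5, V), -1)
Function('G')(x, w) = Rational(19, 8) (Function('G')(x, w) = Mul(Rational(-1, 8), -19) = Rational(19, 8))
Function('k')(B) = Pow(Add(-5, B), -1) (Function('k')(B) = Mul(Pow(Add(-5, B), -1), Pow(Mul(Add(B, B), Pow(Add(B, B), -1)), -1)) = Mul(Pow(Add(-5, B), -1), Pow(Mul(Mul(2, B), Pow(Mul(2, B), -1)), -1)) = Mul(Pow(Add(-5, B), -1), Pow(Mul(Mul(2, B), Mul(Rational(1, 2), Pow(B, -1))), -1)) = Mul(Pow(Add(-5, B), -1), Pow(1, -1)) = Mul(Pow(Add(-5, B), -1), 1) = Pow(Add(-5, B), -1))
Add(Function('k')(1), Mul(Function('G')(4, 4), 159)) = Add(Pow(Add(-5, 1), -1), Mul(Rational(19, 8), 159)) = Add(Pow(-4, -1), Rational(3021, 8)) = Add(Rational(-1, 4), Rational(3021, 8)) = Rational(3019, 8)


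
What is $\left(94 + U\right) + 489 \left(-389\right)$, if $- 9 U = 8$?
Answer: $- \frac{1711151}{9} \approx -1.9013 \cdot 10^{5}$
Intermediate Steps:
$U = - \frac{8}{9}$ ($U = \left(- \frac{1}{9}\right) 8 = - \frac{8}{9} \approx -0.88889$)
$\left(94 + U\right) + 489 \left(-389\right) = \left(94 - \frac{8}{9}\right) + 489 \left(-389\right) = \frac{838}{9} - 190221 = - \frac{1711151}{9}$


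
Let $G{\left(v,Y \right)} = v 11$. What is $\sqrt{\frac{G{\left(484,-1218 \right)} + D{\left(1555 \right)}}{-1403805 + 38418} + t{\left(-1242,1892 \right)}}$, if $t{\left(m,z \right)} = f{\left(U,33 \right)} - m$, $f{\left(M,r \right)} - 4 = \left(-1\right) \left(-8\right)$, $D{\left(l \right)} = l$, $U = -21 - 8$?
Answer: $\frac{\sqrt{259755534317017}}{455129} \approx 35.412$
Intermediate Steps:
$U = -29$ ($U = -21 - 8 = -29$)
$f{\left(M,r \right)} = 12$ ($f{\left(M,r \right)} = 4 - -8 = 4 + 8 = 12$)
$G{\left(v,Y \right)} = 11 v$
$t{\left(m,z \right)} = 12 - m$
$\sqrt{\frac{G{\left(484,-1218 \right)} + D{\left(1555 \right)}}{-1403805 + 38418} + t{\left(-1242,1892 \right)}} = \sqrt{\frac{11 \cdot 484 + 1555}{-1403805 + 38418} + \left(12 - -1242\right)} = \sqrt{\frac{5324 + 1555}{-1365387} + \left(12 + 1242\right)} = \sqrt{6879 \left(- \frac{1}{1365387}\right) + 1254} = \sqrt{- \frac{2293}{455129} + 1254} = \sqrt{\frac{570729473}{455129}} = \frac{\sqrt{259755534317017}}{455129}$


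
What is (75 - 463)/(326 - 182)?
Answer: -97/36 ≈ -2.6944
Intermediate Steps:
(75 - 463)/(326 - 182) = -388/144 = -388*1/144 = -97/36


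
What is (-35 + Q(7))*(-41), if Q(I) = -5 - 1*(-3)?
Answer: 1517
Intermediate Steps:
Q(I) = -2 (Q(I) = -5 + 3 = -2)
(-35 + Q(7))*(-41) = (-35 - 2)*(-41) = -37*(-41) = 1517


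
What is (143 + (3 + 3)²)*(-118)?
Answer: -21122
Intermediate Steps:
(143 + (3 + 3)²)*(-118) = (143 + 6²)*(-118) = (143 + 36)*(-118) = 179*(-118) = -21122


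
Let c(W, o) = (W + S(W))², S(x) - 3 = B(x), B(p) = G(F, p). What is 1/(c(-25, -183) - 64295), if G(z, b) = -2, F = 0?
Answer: -1/63719 ≈ -1.5694e-5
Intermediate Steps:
B(p) = -2
S(x) = 1 (S(x) = 3 - 2 = 1)
c(W, o) = (1 + W)² (c(W, o) = (W + 1)² = (1 + W)²)
1/(c(-25, -183) - 64295) = 1/((1 - 25)² - 64295) = 1/((-24)² - 64295) = 1/(576 - 64295) = 1/(-63719) = -1/63719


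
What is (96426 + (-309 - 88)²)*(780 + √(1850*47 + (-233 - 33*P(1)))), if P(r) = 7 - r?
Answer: 198147300 + 254035*√86519 ≈ 2.7287e+8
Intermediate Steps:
(96426 + (-309 - 88)²)*(780 + √(1850*47 + (-233 - 33*P(1)))) = (96426 + (-309 - 88)²)*(780 + √(1850*47 + (-233 - 33*(7 - 1*1)))) = (96426 + (-397)²)*(780 + √(86950 + (-233 - 33*(7 - 1)))) = (96426 + 157609)*(780 + √(86950 + (-233 - 33*6))) = 254035*(780 + √(86950 + (-233 - 198))) = 254035*(780 + √(86950 - 431)) = 254035*(780 + √86519) = 198147300 + 254035*√86519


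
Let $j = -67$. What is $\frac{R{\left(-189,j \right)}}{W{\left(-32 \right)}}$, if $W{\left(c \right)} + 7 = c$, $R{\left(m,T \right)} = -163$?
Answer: $\frac{163}{39} \approx 4.1795$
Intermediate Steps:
$W{\left(c \right)} = -7 + c$
$\frac{R{\left(-189,j \right)}}{W{\left(-32 \right)}} = - \frac{163}{-7 - 32} = - \frac{163}{-39} = \left(-163\right) \left(- \frac{1}{39}\right) = \frac{163}{39}$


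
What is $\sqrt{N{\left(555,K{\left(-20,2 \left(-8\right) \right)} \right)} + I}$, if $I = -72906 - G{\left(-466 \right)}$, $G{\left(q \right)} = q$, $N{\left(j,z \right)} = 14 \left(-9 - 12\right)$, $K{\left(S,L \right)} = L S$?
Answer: $i \sqrt{72734} \approx 269.69 i$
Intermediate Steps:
$N{\left(j,z \right)} = -294$ ($N{\left(j,z \right)} = 14 \left(-21\right) = -294$)
$I = -72440$ ($I = -72906 - -466 = -72906 + 466 = -72440$)
$\sqrt{N{\left(555,K{\left(-20,2 \left(-8\right) \right)} \right)} + I} = \sqrt{-294 - 72440} = \sqrt{-72734} = i \sqrt{72734}$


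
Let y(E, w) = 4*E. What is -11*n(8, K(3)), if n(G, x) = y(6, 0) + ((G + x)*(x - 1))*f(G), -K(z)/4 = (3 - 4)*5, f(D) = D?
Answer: -47080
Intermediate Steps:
K(z) = 20 (K(z) = -4*(3 - 4)*5 = -(-4)*5 = -4*(-5) = 20)
n(G, x) = 24 + G*(-1 + x)*(G + x) (n(G, x) = 4*6 + ((G + x)*(x - 1))*G = 24 + ((G + x)*(-1 + x))*G = 24 + ((-1 + x)*(G + x))*G = 24 + G*(-1 + x)*(G + x))
-11*n(8, K(3)) = -11*(24 - 1*8² + 8*20² + 20*8² - 1*8*20) = -11*(24 - 1*64 + 8*400 + 20*64 - 160) = -11*(24 - 64 + 3200 + 1280 - 160) = -11*4280 = -47080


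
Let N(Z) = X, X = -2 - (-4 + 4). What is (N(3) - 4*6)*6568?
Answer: -170768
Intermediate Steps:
X = -2 (X = -2 - 1*0 = -2 + 0 = -2)
N(Z) = -2
(N(3) - 4*6)*6568 = (-2 - 4*6)*6568 = (-2 - 24)*6568 = -26*6568 = -170768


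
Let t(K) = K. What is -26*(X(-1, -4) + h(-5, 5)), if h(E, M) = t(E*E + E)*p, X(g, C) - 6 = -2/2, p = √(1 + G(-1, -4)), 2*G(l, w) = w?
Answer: -130 - 520*I ≈ -130.0 - 520.0*I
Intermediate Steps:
G(l, w) = w/2
p = I (p = √(1 + (½)*(-4)) = √(1 - 2) = √(-1) = I ≈ 1.0*I)
X(g, C) = 5 (X(g, C) = 6 - 2/2 = 6 - 2*½ = 6 - 1 = 5)
h(E, M) = I*(E + E²) (h(E, M) = (E*E + E)*I = (E² + E)*I = (E + E²)*I = I*(E + E²))
-26*(X(-1, -4) + h(-5, 5)) = -26*(5 + I*(-5)*(1 - 5)) = -26*(5 + I*(-5)*(-4)) = -26*(5 + 20*I) = -130 - 520*I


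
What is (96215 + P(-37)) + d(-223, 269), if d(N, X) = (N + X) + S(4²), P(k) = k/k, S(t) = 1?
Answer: 96263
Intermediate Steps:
P(k) = 1
d(N, X) = 1 + N + X (d(N, X) = (N + X) + 1 = 1 + N + X)
(96215 + P(-37)) + d(-223, 269) = (96215 + 1) + (1 - 223 + 269) = 96216 + 47 = 96263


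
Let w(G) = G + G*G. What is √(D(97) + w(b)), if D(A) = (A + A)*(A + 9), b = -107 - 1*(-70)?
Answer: 2*√5474 ≈ 147.97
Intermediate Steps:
b = -37 (b = -107 + 70 = -37)
w(G) = G + G²
D(A) = 2*A*(9 + A) (D(A) = (2*A)*(9 + A) = 2*A*(9 + A))
√(D(97) + w(b)) = √(2*97*(9 + 97) - 37*(1 - 37)) = √(2*97*106 - 37*(-36)) = √(20564 + 1332) = √21896 = 2*√5474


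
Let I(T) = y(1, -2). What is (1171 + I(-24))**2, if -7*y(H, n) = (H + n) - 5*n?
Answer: 67043344/49 ≈ 1.3682e+6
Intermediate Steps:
y(H, n) = -H/7 + 4*n/7 (y(H, n) = -((H + n) - 5*n)/7 = -(H - 4*n)/7 = -H/7 + 4*n/7)
I(T) = -9/7 (I(T) = -1/7*1 + (4/7)*(-2) = -1/7 - 8/7 = -9/7)
(1171 + I(-24))**2 = (1171 - 9/7)**2 = (8188/7)**2 = 67043344/49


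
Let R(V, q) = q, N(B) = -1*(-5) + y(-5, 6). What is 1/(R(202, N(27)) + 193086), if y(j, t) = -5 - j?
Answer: 1/193091 ≈ 5.1789e-6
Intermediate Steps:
N(B) = 5 (N(B) = -1*(-5) + (-5 - 1*(-5)) = 5 + (-5 + 5) = 5 + 0 = 5)
1/(R(202, N(27)) + 193086) = 1/(5 + 193086) = 1/193091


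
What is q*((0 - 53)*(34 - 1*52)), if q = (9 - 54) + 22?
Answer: -21942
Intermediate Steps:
q = -23 (q = -45 + 22 = -23)
q*((0 - 53)*(34 - 1*52)) = -23*(0 - 53)*(34 - 1*52) = -(-1219)*(34 - 52) = -(-1219)*(-18) = -23*954 = -21942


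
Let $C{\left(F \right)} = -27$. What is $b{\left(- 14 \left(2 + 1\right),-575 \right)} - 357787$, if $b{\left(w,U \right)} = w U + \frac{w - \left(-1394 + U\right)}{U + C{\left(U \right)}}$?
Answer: $- \frac{200851401}{602} \approx -3.3364 \cdot 10^{5}$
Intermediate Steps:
$b{\left(w,U \right)} = U w + \frac{1394 + w - U}{-27 + U}$ ($b{\left(w,U \right)} = w U + \frac{w - \left(-1394 + U\right)}{U - 27} = U w + \frac{1394 + w - U}{-27 + U}$)
$b{\left(- 14 \left(2 + 1\right),-575 \right)} - 357787 = \frac{1394 - 14 \left(2 + 1\right) - -575 + - 14 \left(2 + 1\right) \left(-575\right)^{2} - - 15525 \left(- 14 \left(2 + 1\right)\right)}{-27 - 575} - 357787 = \frac{1394 - 42 + 575 + \left(-14\right) 3 \cdot 330625 - - 15525 \left(\left(-14\right) 3\right)}{-602} - 357787 = - \frac{1394 - 42 + 575 - 13886250 - \left(-15525\right) \left(-42\right)}{602} - 357787 = - \frac{1394 - 42 + 575 - 13886250 - 652050}{602} - 357787 = \left(- \frac{1}{602}\right) \left(-14536373\right) - 357787 = \frac{14536373}{602} - 357787 = - \frac{200851401}{602}$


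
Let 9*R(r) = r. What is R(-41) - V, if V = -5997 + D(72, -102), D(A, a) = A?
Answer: 53284/9 ≈ 5920.4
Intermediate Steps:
R(r) = r/9
V = -5925 (V = -5997 + 72 = -5925)
R(-41) - V = (1/9)*(-41) - 1*(-5925) = -41/9 + 5925 = 53284/9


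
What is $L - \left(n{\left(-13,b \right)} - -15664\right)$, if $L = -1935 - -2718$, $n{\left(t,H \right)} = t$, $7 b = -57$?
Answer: $-14868$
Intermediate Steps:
$b = - \frac{57}{7}$ ($b = \frac{1}{7} \left(-57\right) = - \frac{57}{7} \approx -8.1429$)
$L = 783$ ($L = -1935 + 2718 = 783$)
$L - \left(n{\left(-13,b \right)} - -15664\right) = 783 - \left(-13 - -15664\right) = 783 - \left(-13 + 15664\right) = 783 - 15651 = -14868$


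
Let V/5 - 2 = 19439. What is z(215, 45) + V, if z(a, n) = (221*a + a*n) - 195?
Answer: 154200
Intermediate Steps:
V = 97205 (V = 10 + 5*19439 = 10 + 97195 = 97205)
z(a, n) = -195 + 221*a + a*n
z(215, 45) + V = (-195 + 221*215 + 215*45) + 97205 = (-195 + 47515 + 9675) + 97205 = 56995 + 97205 = 154200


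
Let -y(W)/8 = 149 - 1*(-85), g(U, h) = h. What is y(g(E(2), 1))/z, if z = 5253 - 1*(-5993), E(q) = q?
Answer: -936/5623 ≈ -0.16646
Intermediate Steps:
y(W) = -1872 (y(W) = -8*(149 - 1*(-85)) = -8*(149 + 85) = -8*234 = -1872)
z = 11246 (z = 5253 + 5993 = 11246)
y(g(E(2), 1))/z = -1872/11246 = -1872*1/11246 = -936/5623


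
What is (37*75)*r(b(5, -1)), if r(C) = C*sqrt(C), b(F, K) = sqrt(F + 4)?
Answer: 8325*sqrt(3) ≈ 14419.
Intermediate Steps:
b(F, K) = sqrt(4 + F)
r(C) = C**(3/2)
(37*75)*r(b(5, -1)) = (37*75)*(sqrt(4 + 5))**(3/2) = 2775*(sqrt(9))**(3/2) = 2775*3**(3/2) = 2775*(3*sqrt(3)) = 8325*sqrt(3)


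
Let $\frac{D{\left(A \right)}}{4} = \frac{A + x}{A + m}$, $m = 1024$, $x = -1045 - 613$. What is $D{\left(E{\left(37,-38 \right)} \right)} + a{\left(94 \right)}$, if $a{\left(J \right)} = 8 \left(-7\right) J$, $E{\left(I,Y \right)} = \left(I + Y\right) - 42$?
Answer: $- \frac{574532}{109} \approx -5270.9$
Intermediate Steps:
$x = -1658$ ($x = -1045 - 613 = -1658$)
$E{\left(I,Y \right)} = -42 + I + Y$
$a{\left(J \right)} = - 56 J$
$D{\left(A \right)} = \frac{4 \left(-1658 + A\right)}{1024 + A}$ ($D{\left(A \right)} = 4 \frac{A - 1658}{A + 1024} = 4 \frac{-1658 + A}{1024 + A} = \frac{4 \left(-1658 + A\right)}{1024 + A}$)
$D{\left(E{\left(37,-38 \right)} \right)} + a{\left(94 \right)} = \frac{4 \left(-1658 - 43\right)}{1024 - 43} - 5264 = 4 \cdot \frac{1}{981} \left(-1701\right) - 5264 = - \frac{756}{109} - 5264 = - \frac{574532}{109}$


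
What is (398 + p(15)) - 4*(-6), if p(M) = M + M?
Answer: 452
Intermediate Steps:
p(M) = 2*M
(398 + p(15)) - 4*(-6) = (398 + 2*15) - 4*(-6) = (398 + 30) + 24 = 428 + 24 = 452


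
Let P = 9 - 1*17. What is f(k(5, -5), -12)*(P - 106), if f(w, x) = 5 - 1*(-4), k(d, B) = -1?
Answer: -1026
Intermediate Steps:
P = -8 (P = 9 - 17 = -8)
f(w, x) = 9 (f(w, x) = 5 + 4 = 9)
f(k(5, -5), -12)*(P - 106) = 9*(-8 - 106) = 9*(-114) = -1026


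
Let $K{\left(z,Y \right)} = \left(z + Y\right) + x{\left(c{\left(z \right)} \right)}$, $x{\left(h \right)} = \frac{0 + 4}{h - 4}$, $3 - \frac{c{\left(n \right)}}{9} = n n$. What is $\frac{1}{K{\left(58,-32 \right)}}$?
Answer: $\frac{30253}{786574} \approx 0.038462$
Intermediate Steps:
$c{\left(n \right)} = 27 - 9 n^{2}$ ($c{\left(n \right)} = 27 - 9 n n = 27 - 9 n^{2}$)
$x{\left(h \right)} = \frac{4}{-4 + h}$
$K{\left(z,Y \right)} = Y + z + \frac{4}{23 - 9 z^{2}}$ ($K{\left(z,Y \right)} = \left(z + Y\right) + \frac{4}{-4 - \left(-27 + 9 z^{2}\right)} = \left(Y + z\right) + \frac{4}{23 - 9 z^{2}} = Y + z + \frac{4}{23 - 9 z^{2}}$)
$\frac{1}{K{\left(58,-32 \right)}} = \frac{1}{\frac{1}{-23 + 9 \cdot 58^{2}} \left(-4 + \left(-23 + 9 \cdot 58^{2}\right) \left(-32 + 58\right)\right)} = \frac{1}{\frac{1}{-23 + 9 \cdot 3364} \left(-4 + \left(-23 + 9 \cdot 3364\right) 26\right)} = \frac{1}{\frac{1}{-23 + 30276} \left(-4 + \left(-23 + 30276\right) 26\right)} = \frac{1}{\frac{1}{30253} \left(-4 + 30253 \cdot 26\right)} = \frac{1}{\frac{1}{30253} \left(-4 + 786578\right)} = \frac{1}{\frac{1}{30253} \cdot 786574} = \frac{1}{\frac{786574}{30253}} = \frac{30253}{786574}$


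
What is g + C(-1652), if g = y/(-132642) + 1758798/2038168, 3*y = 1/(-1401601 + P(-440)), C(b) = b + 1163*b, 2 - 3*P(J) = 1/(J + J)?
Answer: -480896920807006773064492967/250085877689554834356 ≈ -1.9229e+6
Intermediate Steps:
P(J) = ⅔ - 1/(6*J) (P(J) = ⅔ - 1/(3*(J + J)) = ⅔ - 1/(2*J)/3 = ⅔ - 1/(6*J))
C(b) = 1164*b
y = -880/3700224879 (y = 1/(3*(-1401601 + (⅙)*(-1 + 4*(-440))/(-440))) = 1/(3*(-1401601 + (⅙)*(-1/440)*(-1 - 1760))) = 1/(3*(-1401601 + (⅙)*(-1/440)*(-1761))) = 1/(3*(-1401601 + 587/880)) = 1/(3*(-1233408293/880)) = (⅓)*(-880/1233408293) = -880/3700224879 ≈ -2.3782e-7)
g = 215806813525454021401/250085877689554834356 (g = -880/3700224879/(-132642) + 1758798/2038168 = -880/3700224879*(-1/132642) + 1758798*(1/2038168) = 440/245402614200159 + 879399/1019084 = 215806813525454021401/250085877689554834356 ≈ 0.86293)
g + C(-1652) = 215806813525454021401/250085877689554834356 + 1164*(-1652) = 215806813525454021401/250085877689554834356 - 1922928 = -480896920807006773064492967/250085877689554834356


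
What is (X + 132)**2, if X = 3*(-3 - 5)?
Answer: 11664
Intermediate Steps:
X = -24 (X = 3*(-8) = -24)
(X + 132)**2 = (-24 + 132)**2 = 108**2 = 11664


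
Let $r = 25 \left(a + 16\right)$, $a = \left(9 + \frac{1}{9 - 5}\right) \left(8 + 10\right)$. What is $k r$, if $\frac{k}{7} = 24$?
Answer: $766500$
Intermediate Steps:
$k = 168$ ($k = 7 \cdot 24 = 168$)
$a = \frac{333}{2}$ ($a = \left(9 + \frac{1}{4}\right) 18 = \frac{37}{4} \cdot 18 = \frac{333}{2} \approx 166.5$)
$r = \frac{9125}{2}$ ($r = 25 \left(\frac{333}{2} + 16\right) = 25 \cdot \frac{365}{2} = \frac{9125}{2} \approx 4562.5$)
$k r = 168 \cdot \frac{9125}{2} = 766500$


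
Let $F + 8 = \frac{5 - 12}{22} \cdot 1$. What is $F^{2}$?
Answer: $\frac{33489}{484} \approx 69.192$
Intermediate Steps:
$F = - \frac{183}{22}$ ($F = -8 + \frac{5 - 12}{22} \cdot 1 = -8 + \left(-7\right) \frac{1}{22} \cdot 1 = -8 - \frac{7}{22} = - \frac{183}{22} \approx -8.3182$)
$F^{2} = \left(- \frac{183}{22}\right)^{2} = \frac{33489}{484}$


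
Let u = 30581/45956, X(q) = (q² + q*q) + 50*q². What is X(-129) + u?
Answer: 39767227973/45956 ≈ 8.6533e+5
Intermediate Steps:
X(q) = 52*q² (X(q) = (q² + q²) + 50*q² = 2*q² + 50*q² = 52*q²)
u = 30581/45956 (u = 30581*(1/45956) = 30581/45956 ≈ 0.66544)
X(-129) + u = 52*(-129)² + 30581/45956 = 52*16641 + 30581/45956 = 865332 + 30581/45956 = 39767227973/45956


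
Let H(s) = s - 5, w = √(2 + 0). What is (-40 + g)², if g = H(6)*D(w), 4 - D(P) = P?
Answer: (36 + √2)² ≈ 1399.8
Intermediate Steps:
w = √2 ≈ 1.4142
H(s) = -5 + s
D(P) = 4 - P
g = 4 - √2 (g = (-5 + 6)*(4 - √2) = 1*(4 - √2) = 4 - √2 ≈ 2.5858)
(-40 + g)² = (-40 + (4 - √2))² = (-36 - √2)²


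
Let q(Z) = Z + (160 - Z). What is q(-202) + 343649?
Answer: 343809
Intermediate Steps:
q(Z) = 160
q(-202) + 343649 = 160 + 343649 = 343809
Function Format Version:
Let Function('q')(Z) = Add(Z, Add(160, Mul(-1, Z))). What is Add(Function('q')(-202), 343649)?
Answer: 343809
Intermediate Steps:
Function('q')(Z) = 160
Add(Function('q')(-202), 343649) = Add(160, 343649) = 343809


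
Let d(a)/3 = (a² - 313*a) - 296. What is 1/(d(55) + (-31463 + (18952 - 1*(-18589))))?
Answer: -1/37380 ≈ -2.6752e-5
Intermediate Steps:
d(a) = -888 - 939*a + 3*a² (d(a) = 3*((a² - 313*a) - 296) = 3*(-296 + a² - 313*a) = -888 - 939*a + 3*a²)
1/(d(55) + (-31463 + (18952 - 1*(-18589)))) = 1/((-888 - 939*55 + 3*55²) + (-31463 + (18952 - 1*(-18589)))) = 1/((-888 - 51645 + 3*3025) + (-31463 + (18952 + 18589))) = 1/((-888 - 51645 + 9075) + (-31463 + 37541)) = 1/(-43458 + 6078) = 1/(-37380) = -1/37380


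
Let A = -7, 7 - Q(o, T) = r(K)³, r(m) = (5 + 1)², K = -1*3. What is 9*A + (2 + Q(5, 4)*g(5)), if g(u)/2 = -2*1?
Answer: 186535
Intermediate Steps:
K = -3
r(m) = 36 (r(m) = 6² = 36)
g(u) = -4 (g(u) = 2*(-2*1) = 2*(-2) = -4)
Q(o, T) = -46649 (Q(o, T) = 7 - 1*36³ = 7 - 1*46656 = 7 - 46656 = -46649)
9*A + (2 + Q(5, 4)*g(5)) = 9*(-7) + (2 - 46649*(-4)) = -63 + (2 + 186596) = -63 + 186598 = 186535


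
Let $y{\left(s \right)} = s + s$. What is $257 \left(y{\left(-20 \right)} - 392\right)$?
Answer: $-111024$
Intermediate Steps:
$y{\left(s \right)} = 2 s$
$257 \left(y{\left(-20 \right)} - 392\right) = 257 \left(2 \left(-20\right) - 392\right) = 257 \left(-40 - 392\right) = 257 \left(-432\right) = -111024$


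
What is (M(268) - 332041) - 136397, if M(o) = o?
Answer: -468170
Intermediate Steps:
(M(268) - 332041) - 136397 = (268 - 332041) - 136397 = -331773 - 136397 = -468170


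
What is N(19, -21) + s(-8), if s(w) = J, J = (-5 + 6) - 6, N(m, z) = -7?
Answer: -12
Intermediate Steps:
J = -5 (J = 1 - 6 = -5)
s(w) = -5
N(19, -21) + s(-8) = -7 - 5 = -12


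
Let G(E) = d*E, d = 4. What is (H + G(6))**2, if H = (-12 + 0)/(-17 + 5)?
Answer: 625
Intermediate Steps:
H = 1 (H = -12/(-12) = -12*(-1/12) = 1)
G(E) = 4*E
(H + G(6))**2 = (1 + 4*6)**2 = (1 + 24)**2 = 25**2 = 625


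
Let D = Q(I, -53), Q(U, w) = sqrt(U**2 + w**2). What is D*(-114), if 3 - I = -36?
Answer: -114*sqrt(4330) ≈ -7501.5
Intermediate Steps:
I = 39 (I = 3 - 1*(-36) = 3 + 36 = 39)
D = sqrt(4330) (D = sqrt(39**2 + (-53)**2) = sqrt(1521 + 2809) = sqrt(4330) ≈ 65.803)
D*(-114) = sqrt(4330)*(-114) = -114*sqrt(4330)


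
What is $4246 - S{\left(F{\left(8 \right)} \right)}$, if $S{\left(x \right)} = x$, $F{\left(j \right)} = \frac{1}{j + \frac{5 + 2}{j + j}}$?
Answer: $\frac{573194}{135} \approx 4245.9$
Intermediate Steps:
$F{\left(j \right)} = \frac{1}{j + \frac{7}{2 j}}$
$4246 - S{\left(F{\left(8 \right)} \right)} = 4246 - 2 \cdot 8 \frac{1}{7 + 2 \cdot 8^{2}} = 4246 - 2 \cdot 8 \frac{1}{7 + 2 \cdot 64} = 4246 - 2 \cdot 8 \frac{1}{7 + 128} = 4246 - 2 \cdot 8 \cdot \frac{1}{135} = 4246 - \frac{16}{135} = \frac{573194}{135}$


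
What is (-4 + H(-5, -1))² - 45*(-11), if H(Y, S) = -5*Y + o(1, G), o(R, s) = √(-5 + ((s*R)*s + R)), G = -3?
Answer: 941 + 42*√5 ≈ 1034.9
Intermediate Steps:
o(R, s) = √(-5 + R + R*s²) (o(R, s) = √(-5 + ((R*s)*s + R)) = √(-5 + (R*s² + R)) = √(-5 + (R + R*s²)) = √(-5 + R + R*s²))
H(Y, S) = √5 - 5*Y (H(Y, S) = -5*Y + √(-5 + 1 + 1*(-3)²) = -5*Y + √(-5 + 1 + 1*9) = -5*Y + √(-5 + 1 + 9) = -5*Y + √5 = √5 - 5*Y)
(-4 + H(-5, -1))² - 45*(-11) = (-4 + (√5 - 5*(-5)))² - 45*(-11) = (-4 + (√5 + 25))² + 495 = (-4 + (25 + √5))² + 495 = (21 + √5)² + 495 = 495 + (21 + √5)²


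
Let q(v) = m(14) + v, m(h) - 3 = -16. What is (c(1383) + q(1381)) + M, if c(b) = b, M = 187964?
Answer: 190715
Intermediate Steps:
m(h) = -13 (m(h) = 3 - 16 = -13)
q(v) = -13 + v
(c(1383) + q(1381)) + M = (1383 + (-13 + 1381)) + 187964 = (1383 + 1368) + 187964 = 2751 + 187964 = 190715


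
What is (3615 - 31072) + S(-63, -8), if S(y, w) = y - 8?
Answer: -27528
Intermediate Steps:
S(y, w) = -8 + y
(3615 - 31072) + S(-63, -8) = (3615 - 31072) + (-8 - 63) = -27457 - 71 = -27528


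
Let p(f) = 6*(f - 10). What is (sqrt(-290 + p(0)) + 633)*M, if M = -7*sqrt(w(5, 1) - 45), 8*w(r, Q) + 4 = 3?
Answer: 665*sqrt(7)/2 - 84189*I*sqrt(2)/4 ≈ 879.71 - 29765.0*I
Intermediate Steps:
w(r, Q) = -1/8 (w(r, Q) = -1/2 + (1/8)*3 = -1/2 + 3/8 = -1/8)
p(f) = -60 + 6*f (p(f) = 6*(-10 + f) = -60 + 6*f)
M = -133*I*sqrt(2)/4 (M = -7*sqrt(-1/8 - 45) = -133*I*sqrt(2)/4 ≈ -47.023*I)
(sqrt(-290 + p(0)) + 633)*M = (sqrt(-290 + (-60 + 6*0)) + 633)*(-133*I*sqrt(2)/4) = (sqrt(-290 + (-60 + 0)) + 633)*(-133*I*sqrt(2)/4) = (sqrt(-290 - 60) + 633)*(-133*I*sqrt(2)/4) = (sqrt(-350) + 633)*(-133*I*sqrt(2)/4) = (5*I*sqrt(14) + 633)*(-133*I*sqrt(2)/4) = (633 + 5*I*sqrt(14))*(-133*I*sqrt(2)/4) = -133*I*sqrt(2)*(633 + 5*I*sqrt(14))/4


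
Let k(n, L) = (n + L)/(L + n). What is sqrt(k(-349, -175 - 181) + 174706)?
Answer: sqrt(174707) ≈ 417.98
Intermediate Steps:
k(n, L) = 1 (k(n, L) = (L + n)/(L + n) = 1)
sqrt(k(-349, -175 - 181) + 174706) = sqrt(1 + 174706) = sqrt(174707)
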